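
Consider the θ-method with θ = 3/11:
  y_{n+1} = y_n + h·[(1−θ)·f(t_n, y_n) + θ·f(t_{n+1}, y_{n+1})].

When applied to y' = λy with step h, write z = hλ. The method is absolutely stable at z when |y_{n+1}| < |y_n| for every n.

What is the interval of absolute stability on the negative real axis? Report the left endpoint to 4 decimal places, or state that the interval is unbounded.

With y'=λy (z=hλ):
  y_{n+1} = y_n + z·[8/11·y_n + 3/11·y_{n+1}] ⇒ (1 − 3/11z)y_{n+1} = (1 + 8/11z)y_n
  so R(z) = (1 + 8/11z)/(1 − 3/11z).

Need |R(x)|<1, x<0.
x=-1.63: |R|=0.1284
R=−1: 1+8/11x = −1+3/11x ⇒ -5/11x=2 ⇒ x=2/(-5/11)=-4.4000
Confirm numerically:
  x=-3.890: |R|=0.88752 <1
  x=-2.502: |R|=0.48719 <1
  x=-2.044: |R|=0.31240 <1
  x=-4.593: |R|=1.03894 >1
  x=-4.554: |R|=1.03122 >1
  x=-4.487: |R|=1.01778 >1
Interval (-4.4000, 0).

(-4.4000, 0).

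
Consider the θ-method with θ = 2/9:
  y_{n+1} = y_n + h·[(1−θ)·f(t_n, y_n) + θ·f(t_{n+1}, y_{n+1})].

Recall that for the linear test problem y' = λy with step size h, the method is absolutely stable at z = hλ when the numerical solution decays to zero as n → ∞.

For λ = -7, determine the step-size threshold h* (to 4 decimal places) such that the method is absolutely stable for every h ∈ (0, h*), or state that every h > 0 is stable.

Set f=λy, z=hλ:
  y_{n+1} = y_n + z·[7/9·y_n + 2/9·y_{n+1}] ⇒ (1 − 2/9z)y_{n+1} = (1 + 7/9z)y_n
  so R(z) = (1 + 7/9z)/(1 − 2/9z).

Solve |R(x)|<1 on ℝ⁻.
x=-1.27: |R|=0.0095
R=−1: 1+7/9x = −1+2/9x ⇒ -5/9x=2 ⇒ x=2/(-5/9)=-3.6000
Confirm numerically:
  x=-3.383: |R|=0.93118 <1
  x=-2.897: |R|=0.76240 <1
  x=-1.817: |R|=0.29436 <1
  x=-3.823: |R|=1.06698 >1
  x=-3.754: |R|=1.04664 >1
Stable set (-3.6000, 0).

(-3.6000,0); λ=-7 ⇒ h* = (18/5)/7 = 0.5143.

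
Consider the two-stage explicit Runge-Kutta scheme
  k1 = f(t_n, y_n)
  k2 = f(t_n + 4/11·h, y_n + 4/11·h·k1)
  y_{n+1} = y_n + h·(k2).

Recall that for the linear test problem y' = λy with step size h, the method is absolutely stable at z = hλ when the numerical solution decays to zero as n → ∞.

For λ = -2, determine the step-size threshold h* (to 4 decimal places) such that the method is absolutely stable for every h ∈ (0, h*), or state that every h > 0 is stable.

Test eqn y'=λy, z=hλ:
  k1=λy_n ⇒ h·k1=z·y_n;  k2=λ(1+4/11z)y_n ⇒ h·k2=z(1+4/11z)y_n
  y_{n+1}/y_n = 1 + z(1+4/11z) = 1 + z + 4/11z²
  R(z) = 1 + z + 4/11z².

Boundary: |R(x)|=1, x<0.
x=-1.26: |R|=0.3173
R=1: x+4/11x²=0 ⇒ x=−11/4=-2.7500; min R=1−1/(4·4/11)=0.3125>−1
Confirm numerically:
  x=-2.184: |R|=0.55049 <1
  x=-1.926: |R|=0.42290 <1
  x=-1.781: |R|=0.37244 <1
  x=-3.330: |R|=1.70233 >1
  x=-3.272: |R|=1.62109 >1
  x=-2.998: |R|=1.27037 >1
So |R|<1 on (-2.7500, 0).

(-2.7500,0); λ=-2 ⇒ h* = (11/4)/2 = 1.3750.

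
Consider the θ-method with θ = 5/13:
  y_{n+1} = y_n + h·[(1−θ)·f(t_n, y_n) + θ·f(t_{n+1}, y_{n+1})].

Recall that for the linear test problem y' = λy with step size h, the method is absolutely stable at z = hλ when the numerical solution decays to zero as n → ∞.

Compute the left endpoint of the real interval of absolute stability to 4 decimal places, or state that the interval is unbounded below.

Set f=λy, z=hλ:
  y_{n+1} = y_n + z·[8/13·y_n + 5/13·y_{n+1}] ⇒ (1 − 5/13z)y_{n+1} = (1 + 8/13z)y_n
  ⇒ R(z) = (1 + 8/13z)/(1 − 5/13z).

Need |R(x)|<1, x<0.
x=-0.55: |R|=0.5460
R=−1: 1+8/13x = −1+5/13x ⇒ -3/13x=2 ⇒ x=2/(-3/13)=-8.6667
Confirm numerically:
  x=-7.821: |R|=0.95131 <1
  x=-7.282: |R|=0.91593 <1
  x=-6.624: |R|=0.86713 <1
  x=-8.818: |R|=1.00795 >1
  x=-8.774: |R|=1.00566 >1
So |R|<1 on (-8.6667, 0).

left endpoint -8.6667.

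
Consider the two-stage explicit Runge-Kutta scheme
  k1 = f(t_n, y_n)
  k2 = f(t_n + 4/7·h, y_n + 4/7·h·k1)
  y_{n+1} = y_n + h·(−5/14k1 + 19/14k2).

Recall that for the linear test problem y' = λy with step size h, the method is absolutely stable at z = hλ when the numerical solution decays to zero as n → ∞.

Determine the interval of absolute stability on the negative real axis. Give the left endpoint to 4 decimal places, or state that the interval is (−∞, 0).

(-1.2895, 0).

With y'=λy (z=hλ):
  k1=λy_n ⇒ h·k1=z·y_n;  k2=λ(1+4/7z)y_n ⇒ h·k2=z(1+4/7z)y_n
  y_{n+1}/y_n = 1 − 5/14z + 19/14z(1+4/7z) = 1 + z + 38/49z²
  ⇒ R(z) = 1 + z + 38/49z².

Boundary: |R(x)|=1, x<0.
x=-1.01: |R|=0.7811
R=1: x+38/49x²=0 ⇒ x=−49/38=-1.2895; min R=1−1/(4·38/49)=0.6776>−1
Confirm numerically:
  x=-1.180: |R|=0.89982 <1
  x=-1.155: |R|=0.87955 <1
  x=-0.898: |R|=0.72737 <1
  x=-0.549: |R|=0.68474 <1
  x=-1.847: |R|=1.79858 >1
  x=-1.752: |R|=1.62843 >1
  x=-1.542: |R|=1.30198 >1
Stable set (-1.2895, 0).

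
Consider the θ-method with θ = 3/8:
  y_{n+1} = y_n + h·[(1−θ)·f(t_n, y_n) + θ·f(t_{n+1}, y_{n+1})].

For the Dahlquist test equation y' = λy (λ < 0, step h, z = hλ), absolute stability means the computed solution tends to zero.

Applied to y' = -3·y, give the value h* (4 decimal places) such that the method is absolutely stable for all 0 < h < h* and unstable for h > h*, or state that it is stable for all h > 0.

Set f=λy, z=hλ:
  y_{n+1} = y_n + z·[5/8·y_n + 3/8·y_{n+1}] ⇒ (1 − 3/8z)y_{n+1} = (1 + 5/8z)y_n
  so R(z) = (1 + 5/8z)/(1 − 3/8z).

Boundary: |R(x)|=1, x<0.
x=-0.38: |R|=0.6674
R=−1: 1+5/8x = −1+3/8x ⇒ -1/4x=2 ⇒ x=2/(-1/4)=-8.0000
Confirm numerically:
  x=-6.873: |R|=0.92124 <1
  x=-6.003: |R|=0.84644 <1
  x=-5.055: |R|=0.74574 <1
  x=-4.403: |R|=0.66080 <1
  x=-8.511: |R|=1.03048 >1
  x=-8.369: |R|=1.02229 >1
  x=-8.150: |R|=1.00924 >1
So |R|<1 on (-8.0000, 0).

(-8.0000,0); λ=-3 ⇒ h* = (8)/3 = 2.6667.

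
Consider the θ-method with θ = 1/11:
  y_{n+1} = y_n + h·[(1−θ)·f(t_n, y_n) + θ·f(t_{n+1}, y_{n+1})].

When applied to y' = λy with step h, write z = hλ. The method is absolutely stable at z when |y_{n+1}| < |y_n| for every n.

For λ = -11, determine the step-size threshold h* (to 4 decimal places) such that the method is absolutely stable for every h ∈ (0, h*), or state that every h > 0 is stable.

On y'=λy, z=hλ:
  y_{n+1} = y_n + z·[10/11·y_n + 1/11·y_{n+1}] ⇒ (1 − 1/11z)y_{n+1} = (1 + 10/11z)y_n
  R(z) = (1 + 10/11z)/(1 − 1/11z).

Find x<0 with |R(x)|<1.
x=-1.62: |R|=0.4120
R=−1: 1+10/11x = −1+1/11x ⇒ -9/11x=2 ⇒ x=2/(-9/11)=-2.4444
Confirm numerically:
  x=-2.149: |R|=0.79778 <1
  x=-2.083: |R|=0.75136 <1
  x=-1.955: |R|=0.65998 <1
  x=-2.910: |R|=1.30122 >1
  x=-2.906: |R|=1.29872 >1
Interval (-2.4444, 0).

(-2.4444,0); λ=-11 ⇒ h* = (22/9)/11 = 0.2222.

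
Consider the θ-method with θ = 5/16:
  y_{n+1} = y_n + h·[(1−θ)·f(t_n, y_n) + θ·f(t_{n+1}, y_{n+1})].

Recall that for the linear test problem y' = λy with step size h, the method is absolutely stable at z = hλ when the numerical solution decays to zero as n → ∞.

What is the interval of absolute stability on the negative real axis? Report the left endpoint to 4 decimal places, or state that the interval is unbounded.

z∈(-5.3333,0).

On y'=λy, z=hλ:
  y_{n+1} = y_n + z·[11/16·y_n + 5/16·y_{n+1}] ⇒ (1 − 5/16z)y_{n+1} = (1 + 11/16z)y_n
  ⇒ R(z) = (1 + 11/16z)/(1 − 5/16z).

Find x<0 with |R(x)|<1.
x=-0.41: |R|=0.6366
R=−1: 1+11/16x = −1+5/16x ⇒ -3/8x=2 ⇒ x=2/(-3/8)=-5.3333
Confirm numerically:
  x=-4.567: |R|=0.88160 <1
  x=-4.103: |R|=0.79784 <1
  x=-3.875: |R|=0.75265 <1
  x=-2.622: |R|=0.44115 <1
  x=-5.819: |R|=1.06462 >1
  x=-5.656: |R|=1.04372 >1
Stable set (-5.3333, 0).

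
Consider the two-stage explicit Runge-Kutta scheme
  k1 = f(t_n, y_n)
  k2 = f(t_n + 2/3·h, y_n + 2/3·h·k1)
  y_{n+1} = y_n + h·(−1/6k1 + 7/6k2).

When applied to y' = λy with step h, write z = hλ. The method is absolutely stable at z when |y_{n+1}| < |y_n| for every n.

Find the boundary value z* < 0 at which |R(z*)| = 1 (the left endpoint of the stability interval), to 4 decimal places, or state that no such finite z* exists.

left endpoint -1.2857.

Test eqn y'=λy, z=hλ:
  k1=λy_n ⇒ h·k1=z·y_n;  k2=λ(1+2/3z)y_n ⇒ h·k2=z(1+2/3z)y_n
  y_{n+1}/y_n = 1 − 1/6z + 7/6z(1+2/3z) = 1 + z + 7/9z²
  R(z) = 1 + z + 7/9z².

Need |R(x)|<1, x<0.
x=-0.97: |R|=0.7618
R=1: x+7/9x²=0 ⇒ x=−9/7=-1.2857; min R=1−1/(4·7/9)=0.6786>−1
Confirm numerically:
  x=-0.880: |R|=0.72231 <1
  x=-0.786: |R|=0.69451 <1
  x=-0.597: |R|=0.68021 <1
  x=-1.862: |R|=1.83459 >1
  x=-1.324: |R|=1.03943 >1
So |R|<1 on (-1.2857, 0).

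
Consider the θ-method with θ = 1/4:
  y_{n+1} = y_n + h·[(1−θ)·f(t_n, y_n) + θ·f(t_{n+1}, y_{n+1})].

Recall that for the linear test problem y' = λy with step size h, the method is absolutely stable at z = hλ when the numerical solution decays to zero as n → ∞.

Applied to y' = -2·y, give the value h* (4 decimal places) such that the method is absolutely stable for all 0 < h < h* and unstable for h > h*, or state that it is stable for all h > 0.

On y'=λy, z=hλ:
  y_{n+1} = y_n + z·[3/4·y_n + 1/4·y_{n+1}] ⇒ (1 − 1/4z)y_{n+1} = (1 + 3/4z)y_n
  R(z) = (1 + 3/4z)/(1 − 1/4z).

Find x<0 with |R(x)|<1.
x=-0.55: |R|=0.5165
R=−1: 1+3/4x = −1+1/4x ⇒ -1/2x=2 ⇒ x=2/(-1/2)=-4.0000
Confirm numerically:
  x=-3.849: |R|=0.96152 <1
  x=-2.665: |R|=0.59940 <1
  x=-2.102: |R|=0.37791 <1
  x=-1.630: |R|=0.15808 <1
  x=-4.504: |R|=1.11853 >1
  x=-4.189: |R|=1.04616 >1
Stable set (-4.0000, 0).

(-4.0000,0); λ=-2 ⇒ h* = (4)/2 = 2.0000.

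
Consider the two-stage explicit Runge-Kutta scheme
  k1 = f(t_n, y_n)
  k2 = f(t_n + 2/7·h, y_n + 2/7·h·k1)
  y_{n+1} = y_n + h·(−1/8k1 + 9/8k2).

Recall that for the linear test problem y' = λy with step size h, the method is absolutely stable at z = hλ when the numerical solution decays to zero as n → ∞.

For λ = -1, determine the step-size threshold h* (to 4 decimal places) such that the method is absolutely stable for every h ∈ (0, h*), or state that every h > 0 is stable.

Set f=λy, z=hλ:
  k1=λy_n ⇒ h·k1=z·y_n;  k2=λ(1+2/7z)y_n ⇒ h·k2=z(1+2/7z)y_n
  y_{n+1}/y_n = 1 − 1/8z + 9/8z(1+2/7z) = 1 + z + 9/28z²
  so R(z) = 1 + z + 9/28z².

Need |R(x)|<1, x<0.
x=-0.7: |R|=0.4575
R=1: x+9/28x²=0 ⇒ x=−28/9=-3.1111; min R=1−1/(4·9/28)=0.2222>−1
Confirm numerically:
  x=-2.506: |R|=0.51258 <1
  x=-2.224: |R|=0.36584 <1
  x=-1.993: |R|=0.28373 <1
  x=-1.717: |R|=0.23060 <1
  x=-3.650: |R|=1.63223 >1
  x=-3.236: |R|=1.12990 >1
  x=-3.231: |R|=1.12451 >1
Interval (-3.1111, 0).

(-3.1111,0); λ=-1 ⇒ h* = (28/9)/1 = 3.1111.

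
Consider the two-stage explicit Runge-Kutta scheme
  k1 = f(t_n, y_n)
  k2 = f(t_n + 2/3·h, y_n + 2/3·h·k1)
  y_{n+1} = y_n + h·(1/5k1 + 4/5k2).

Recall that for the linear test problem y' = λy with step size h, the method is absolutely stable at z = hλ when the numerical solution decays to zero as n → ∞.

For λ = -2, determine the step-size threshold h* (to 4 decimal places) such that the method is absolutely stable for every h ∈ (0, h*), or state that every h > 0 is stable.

Set f=λy, z=hλ:
  k1=λy_n ⇒ h·k1=z·y_n;  k2=λ(1+2/3z)y_n ⇒ h·k2=z(1+2/3z)y_n
  y_{n+1}/y_n = 1 + 1/5z + 4/5z(1+2/3z) = 1 + z + 8/15z²
  so R(z) = 1 + z + 8/15z².

Need |R(x)|<1, x<0.
x=-0.9: |R|=0.5320
R=1: x+8/15x²=0 ⇒ x=−15/8=-1.8750; min R=1−1/(4·8/15)=0.5312>−1
Confirm numerically:
  x=-1.555: |R|=0.73461 <1
  x=-1.212: |R|=0.57144 <1
  x=-1.161: |R|=0.55789 <1
  x=-2.426: |R|=1.71292 >1
  x=-1.922: |R|=1.04818 >1
Interval (-1.8750, 0).

(-1.8750,0); λ=-2 ⇒ h* = (15/8)/2 = 0.9375.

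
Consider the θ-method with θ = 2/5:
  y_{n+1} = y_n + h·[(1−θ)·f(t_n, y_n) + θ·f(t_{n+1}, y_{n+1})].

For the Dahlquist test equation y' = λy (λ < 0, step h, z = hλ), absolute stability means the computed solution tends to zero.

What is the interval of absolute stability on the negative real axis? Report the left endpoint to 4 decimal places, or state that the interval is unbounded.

(-10.0000, 0).

Set f=λy, z=hλ:
  y_{n+1} = y_n + z·[3/5·y_n + 2/5·y_{n+1}] ⇒ (1 − 2/5z)y_{n+1} = (1 + 3/5z)y_n
  R(z) = (1 + 3/5z)/(1 − 2/5z).

Find x<0 with |R(x)|<1.
x=-1.12: |R|=0.2265
R=−1: 1+3/5x = −1+2/5x ⇒ -1/5x=2 ⇒ x=2/(-1/5)=-10.0000
Confirm numerically:
  x=-9.236: |R|=0.96745 <1
  x=-4.174: |R|=0.56353 <1
  x=-4.004: |R|=0.53905 <1
  x=-10.525: |R|=1.02015 >1
  x=-10.139: |R|=1.00550 >1
Stable set (-10.0000, 0).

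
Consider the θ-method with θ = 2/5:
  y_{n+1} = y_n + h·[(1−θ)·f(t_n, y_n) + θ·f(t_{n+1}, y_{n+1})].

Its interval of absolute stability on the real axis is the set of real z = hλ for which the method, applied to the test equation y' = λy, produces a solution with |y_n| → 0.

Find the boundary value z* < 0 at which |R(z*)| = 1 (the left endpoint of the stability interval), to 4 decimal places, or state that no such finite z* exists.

z* = -10.0000.

With y'=λy (z=hλ):
  y_{n+1} = y_n + z·[3/5·y_n + 2/5·y_{n+1}] ⇒ (1 − 2/5z)y_{n+1} = (1 + 3/5z)y_n
  ⇒ R(z) = (1 + 3/5z)/(1 − 2/5z).

Solve |R(x)|<1 on ℝ⁻.
x=-0.78: |R|=0.4055
R=−1: 1+3/5x = −1+2/5x ⇒ -1/5x=2 ⇒ x=2/(-1/5)=-10.0000
Confirm numerically:
  x=-9.147: |R|=0.96338 <1
  x=-9.051: |R|=0.95892 <1
  x=-8.270: |R|=0.91968 <1
  x=-7.705: |R|=0.88756 <1
  x=-10.462: |R|=1.01782 >1
  x=-10.213: |R|=1.00838 >1
  x=-10.105: |R|=1.00417 >1
Stable set (-10.0000, 0).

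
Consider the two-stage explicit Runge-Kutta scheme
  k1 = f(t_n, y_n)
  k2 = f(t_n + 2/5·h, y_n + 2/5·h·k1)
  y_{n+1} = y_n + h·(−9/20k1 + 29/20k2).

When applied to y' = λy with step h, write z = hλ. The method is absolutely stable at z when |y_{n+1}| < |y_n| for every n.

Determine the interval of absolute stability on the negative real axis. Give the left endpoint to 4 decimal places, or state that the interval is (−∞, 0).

On y'=λy, z=hλ:
  k1=λy_n ⇒ h·k1=z·y_n;  k2=λ(1+2/5z)y_n ⇒ h·k2=z(1+2/5z)y_n
  y_{n+1}/y_n = 1 − 9/20z + 29/20z(1+2/5z) = 1 + z + 29/50z²
  Hence R(z) = 1 + z + 29/50z².

Need |R(x)|<1, x<0.
x=-1.21: |R|=0.6392
R=1: x+29/50x²=0 ⇒ x=−50/29=-1.7241; min R=1−1/(4·29/50)=0.5690>−1
Confirm numerically:
  x=-1.097: |R|=0.60098 <1
  x=-0.964: |R|=0.57499 <1
  x=-0.830: |R|=0.56956 <1
  x=-2.032: |R|=1.36283 >1
  x=-1.976: |R|=1.28865 >1
  x=-1.889: |R|=1.18063 >1
Interval (-1.7241, 0).

z∈(-1.7241,0).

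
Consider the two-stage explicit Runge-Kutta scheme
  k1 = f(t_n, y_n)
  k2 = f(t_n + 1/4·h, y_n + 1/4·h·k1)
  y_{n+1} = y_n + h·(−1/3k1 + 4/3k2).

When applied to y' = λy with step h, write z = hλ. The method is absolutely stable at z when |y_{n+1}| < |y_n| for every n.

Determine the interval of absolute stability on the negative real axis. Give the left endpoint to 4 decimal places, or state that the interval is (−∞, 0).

z∈(-3.0000,0).

On y'=λy, z=hλ:
  k1=λy_n ⇒ h·k1=z·y_n;  k2=λ(1+1/4z)y_n ⇒ h·k2=z(1+1/4z)y_n
  y_{n+1}/y_n = 1 − 1/3z + 4/3z(1+1/4z) = 1 + z + 1/3z²
  ⇒ R(z) = 1 + z + 1/3z².

Need |R(x)|<1, x<0.
x=-1.76: |R|=0.2725
R=1: x+1/3x²=0 ⇒ x=−3=-3.0000; min R=1−1/(4·1/3)=0.2500>−1
Confirm numerically:
  x=-2.097: |R|=0.36880 <1
  x=-1.936: |R|=0.31337 <1
  x=-1.759: |R|=0.27236 <1
  x=-3.199: |R|=1.21220 >1
  x=-3.064: |R|=1.06537 >1
Interval (-3.0000, 0).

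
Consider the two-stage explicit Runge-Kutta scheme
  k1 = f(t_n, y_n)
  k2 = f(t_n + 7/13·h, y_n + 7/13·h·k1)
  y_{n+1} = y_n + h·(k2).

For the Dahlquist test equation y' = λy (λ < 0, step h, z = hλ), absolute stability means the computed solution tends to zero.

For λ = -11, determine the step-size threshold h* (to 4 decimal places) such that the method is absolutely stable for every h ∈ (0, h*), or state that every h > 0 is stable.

(-1.8571,0); λ=-11 ⇒ h* = (13/7)/11 = 0.1688.

Set f=λy, z=hλ:
  k1=λy_n ⇒ h·k1=z·y_n;  k2=λ(1+7/13z)y_n ⇒ h·k2=z(1+7/13z)y_n
  y_{n+1}/y_n = 1 + z(1+7/13z) = 1 + z + 7/13z²
  ⇒ R(z) = 1 + z + 7/13z².

Boundary: |R(x)|=1, x<0.
x=-0.43: |R|=0.6696
R=1: x+7/13x²=0 ⇒ x=−13/7=-1.8571; min R=1−1/(4·7/13)=0.5357>−1
Confirm numerically:
  x=-1.531: |R|=0.73113 <1
  x=-1.489: |R|=0.70483 <1
  x=-1.218: |R|=0.58082 <1
  x=-0.990: |R|=0.53775 <1
  x=-2.155: |R|=1.34563 >1
  x=-2.095: |R|=1.26832 >1
Interval (-1.8571, 0).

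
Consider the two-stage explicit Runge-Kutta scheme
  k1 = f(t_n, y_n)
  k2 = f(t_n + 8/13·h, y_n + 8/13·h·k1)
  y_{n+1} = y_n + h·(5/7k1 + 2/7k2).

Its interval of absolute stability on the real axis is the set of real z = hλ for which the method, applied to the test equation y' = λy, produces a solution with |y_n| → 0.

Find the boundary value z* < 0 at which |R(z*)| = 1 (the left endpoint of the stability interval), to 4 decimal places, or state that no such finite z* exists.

z* = -5.6875.

Set f=λy, z=hλ:
  k1=λy_n ⇒ h·k1=z·y_n;  k2=λ(1+8/13z)y_n ⇒ h·k2=z(1+8/13z)y_n
  y_{n+1}/y_n = 1 + 5/7z + 2/7z(1+8/13z) = 1 + z + 16/91z²
  so R(z) = 1 + z + 16/91z².

Find x<0 with |R(x)|<1.
x=-1.15: |R|=0.0825
R=1: x+16/91x²=0 ⇒ x=−91/16=-5.6875; min R=1−1/(4·16/91)=-0.4219>−1
Confirm numerically:
  x=-4.652: |R|=0.15303 <1
  x=-3.245: |R|=0.39357 <1
  x=-2.294: |R|=0.36874 <1
  x=-5.947: |R|=1.27134 >1
  x=-5.886: |R|=1.20543 >1
Interval (-5.6875, 0).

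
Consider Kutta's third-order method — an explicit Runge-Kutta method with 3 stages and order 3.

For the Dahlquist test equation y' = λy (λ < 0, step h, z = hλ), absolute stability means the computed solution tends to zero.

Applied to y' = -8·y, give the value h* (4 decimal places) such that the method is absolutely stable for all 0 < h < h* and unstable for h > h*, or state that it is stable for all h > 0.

(-2.5127,0); λ=-8 ⇒ h* = 0.3141.

Test eqn y'=λy, z=hλ:
  order 3, 3-stage ⇒ R(z)=1+z+z^2/2+z^3/6
  (e.g. R(-1.74)=-0.10420, |R|=0.10420)

Boundary: |R(x)|=1, x<0.
x=-1.74: |R|=0.1042
|R(-2.85)|=1.6469 |R(-1.84)|=0.1855 |R(-1.54)|=0.0371
Bisect:
  x_lo=-3.1234 |R|=2.3241  x_hi=-0.2283 |R|=0.7958
  mid=-1.67588 |R|=0.05606 →hi
  mid=-2.39966 |R|=0.82349 →hi
  mid=-2.76155 |R|=1.45847 →lo
  mid=-2.58060 |R|=1.11511 →lo
  mid=-2.49013 |R|=0.96320 →hi
  mid=-2.53537 |R|=1.03758 →lo
  mid=-2.51275 |R|=1.00000 →lo
  mid=-2.50144 |R|=0.98151 →hi
  mid=-2.50709 |R|=0.99073 →hi
  mid=-2.50992 |R|=0.99536 →hi
  ...
  [-2.51275,-2.51257] ⇒ x*=-2.5127
So |R|<1 on (-2.5127, 0).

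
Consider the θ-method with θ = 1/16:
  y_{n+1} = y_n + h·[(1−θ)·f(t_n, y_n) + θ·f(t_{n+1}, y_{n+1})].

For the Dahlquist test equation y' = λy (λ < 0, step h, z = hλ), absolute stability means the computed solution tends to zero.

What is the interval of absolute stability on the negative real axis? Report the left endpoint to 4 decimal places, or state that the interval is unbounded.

(-2.2857, 0).

With y'=λy (z=hλ):
  y_{n+1} = y_n + z·[15/16·y_n + 1/16·y_{n+1}] ⇒ (1 − 1/16z)y_{n+1} = (1 + 15/16z)y_n
  Hence R(z) = (1 + 15/16z)/(1 − 1/16z).

Find x<0 with |R(x)|<1.
x=-0.88: |R|=0.1659
R=−1: 1+15/16x = −1+1/16x ⇒ -7/8x=2 ⇒ x=2/(-7/8)=-2.2857
Confirm numerically:
  x=-2.258: |R|=0.97875 <1
  x=-1.721: |R|=0.55386 <1
  x=-1.323: |R|=0.22196 <1
  x=-1.268: |R|=0.17489 <1
  x=-2.534: |R|=1.18755 >1
  x=-2.348: |R|=1.04753 >1
Stable set (-2.2857, 0).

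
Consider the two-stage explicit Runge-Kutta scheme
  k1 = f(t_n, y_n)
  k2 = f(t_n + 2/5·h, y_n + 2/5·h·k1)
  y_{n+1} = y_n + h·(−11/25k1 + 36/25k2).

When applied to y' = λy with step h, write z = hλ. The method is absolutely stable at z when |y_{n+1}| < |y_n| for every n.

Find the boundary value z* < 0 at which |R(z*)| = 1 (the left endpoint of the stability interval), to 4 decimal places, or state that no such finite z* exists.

left endpoint -1.7361.

With y'=λy (z=hλ):
  k1=λy_n ⇒ h·k1=z·y_n;  k2=λ(1+2/5z)y_n ⇒ h·k2=z(1+2/5z)y_n
  y_{n+1}/y_n = 1 − 11/25z + 36/25z(1+2/5z) = 1 + z + 72/125z²
  Hence R(z) = 1 + z + 72/125z².

Find x<0 with |R(x)|<1.
x=-1.34: |R|=0.6943
R=1: x+72/125x²=0 ⇒ x=−125/72=-1.7361; min R=1−1/(4·72/125)=0.5660>−1
Confirm numerically:
  x=-1.428: |R|=0.74657 <1
  x=-1.338: |R|=0.69318 <1
  x=-1.082: |R|=0.59234 <1
  x=-0.736: |R|=0.57602 <1
  x=-2.204: |R|=1.59399 >1
  x=-2.060: |R|=1.38431 >1
  x=-1.860: |R|=1.13273 >1
Interval (-1.7361, 0).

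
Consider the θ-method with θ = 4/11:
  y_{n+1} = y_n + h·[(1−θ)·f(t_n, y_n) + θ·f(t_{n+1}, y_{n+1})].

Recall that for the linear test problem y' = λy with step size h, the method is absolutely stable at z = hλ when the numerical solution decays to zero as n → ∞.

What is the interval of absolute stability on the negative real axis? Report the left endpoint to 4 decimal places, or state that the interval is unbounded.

Set f=λy, z=hλ:
  y_{n+1} = y_n + z·[7/11·y_n + 4/11·y_{n+1}] ⇒ (1 − 4/11z)y_{n+1} = (1 + 7/11z)y_n
  R(z) = (1 + 7/11z)/(1 − 4/11z).

Find x<0 with |R(x)|<1.
x=-0.64: |R|=0.4808
R=−1: 1+7/11x = −1+4/11x ⇒ -3/11x=2 ⇒ x=2/(-3/11)=-7.3333
Confirm numerically:
  x=-6.411: |R|=0.92449 <1
  x=-3.429: |R|=0.52610 <1
  x=-3.422: |R|=0.52471 <1
  x=-7.721: |R|=1.02777 >1
  x=-7.635: |R|=1.02179 >1
  x=-7.487: |R|=1.01126 >1
Stable set (-7.3333, 0).

z∈(-7.3333,0).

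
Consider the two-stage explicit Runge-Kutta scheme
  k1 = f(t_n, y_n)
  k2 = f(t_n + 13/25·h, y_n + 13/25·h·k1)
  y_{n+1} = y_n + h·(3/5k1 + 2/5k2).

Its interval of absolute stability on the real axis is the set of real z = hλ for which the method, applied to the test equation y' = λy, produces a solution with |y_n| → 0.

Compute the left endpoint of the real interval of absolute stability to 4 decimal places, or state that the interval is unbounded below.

Set f=λy, z=hλ:
  k1=λy_n ⇒ h·k1=z·y_n;  k2=λ(1+13/25z)y_n ⇒ h·k2=z(1+13/25z)y_n
  y_{n+1}/y_n = 1 + 3/5z + 2/5z(1+13/25z) = 1 + z + 26/125z²
  so R(z) = 1 + z + 26/125z².

Solve |R(x)|<1 on ℝ⁻.
x=-0.4: |R|=0.6333
R=1: x+26/125x²=0 ⇒ x=−125/26=-4.8077; min R=1−1/(4·26/125)=-0.2019>−1
Confirm numerically:
  x=-4.657: |R|=0.85403 <1
  x=-4.525: |R|=0.73393 <1
  x=-3.673: |R|=0.13311 <1
  x=-2.028: |R|=0.17254 <1
  x=-5.057: |R|=1.26224 >1
  x=-4.979: |R|=1.17741 >1
So |R|<1 on (-4.8077, 0).

z* = -4.8077.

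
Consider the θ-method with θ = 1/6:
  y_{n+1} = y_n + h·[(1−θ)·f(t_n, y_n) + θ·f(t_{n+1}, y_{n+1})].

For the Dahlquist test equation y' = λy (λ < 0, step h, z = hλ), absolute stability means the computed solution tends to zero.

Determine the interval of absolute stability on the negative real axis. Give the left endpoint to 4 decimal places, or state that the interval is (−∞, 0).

(-3.0000, 0).

Set f=λy, z=hλ:
  y_{n+1} = y_n + z·[5/6·y_n + 1/6·y_{n+1}] ⇒ (1 − 1/6z)y_{n+1} = (1 + 5/6z)y_n
  R(z) = (1 + 5/6z)/(1 − 1/6z).

Solve |R(x)|<1 on ℝ⁻.
x=-1.7: |R|=0.3247
R=−1: 1+5/6x = −1+1/6x ⇒ -2/3x=2 ⇒ x=2/(-2/3)=-3.0000
Confirm numerically:
  x=-2.328: |R|=0.67723 <1
  x=-2.238: |R|=0.63001 <1
  x=-1.697: |R|=0.32285 <1
  x=-1.469: |R|=0.18008 <1
  x=-3.425: |R|=1.18037 >1
  x=-3.396: |R|=1.16858 >1
  x=-3.135: |R|=1.05911 >1
Interval (-3.0000, 0).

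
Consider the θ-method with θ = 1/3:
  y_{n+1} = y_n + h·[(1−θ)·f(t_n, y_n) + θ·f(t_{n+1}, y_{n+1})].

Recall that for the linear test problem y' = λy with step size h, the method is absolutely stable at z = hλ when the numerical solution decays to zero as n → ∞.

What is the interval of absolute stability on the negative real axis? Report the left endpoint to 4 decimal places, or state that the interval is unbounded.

Set f=λy, z=hλ:
  y_{n+1} = y_n + z·[2/3·y_n + 1/3·y_{n+1}] ⇒ (1 − 1/3z)y_{n+1} = (1 + 2/3z)y_n
  R(z) = (1 + 2/3z)/(1 − 1/3z).

Solve |R(x)|<1 on ℝ⁻.
x=-0.79: |R|=0.3747
R=−1: 1+2/3x = −1+1/3x ⇒ -1/3x=2 ⇒ x=2/(-1/3)=-6.0000
Confirm numerically:
  x=-5.928: |R|=0.99194 <1
  x=-4.504: |R|=0.80064 <1
  x=-2.881: |R|=0.46965 <1
  x=-6.485: |R|=1.05113 >1
  x=-6.442: |R|=1.04681 >1
  x=-6.036: |R|=1.00398 >1
Interval (-6.0000, 0).

(-6.0000, 0).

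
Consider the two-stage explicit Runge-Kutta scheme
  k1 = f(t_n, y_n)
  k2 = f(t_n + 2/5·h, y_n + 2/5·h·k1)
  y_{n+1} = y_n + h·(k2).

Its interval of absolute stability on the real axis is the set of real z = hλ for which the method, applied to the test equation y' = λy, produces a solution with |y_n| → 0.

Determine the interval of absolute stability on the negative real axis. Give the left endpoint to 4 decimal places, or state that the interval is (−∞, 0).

With y'=λy (z=hλ):
  k1=λy_n ⇒ h·k1=z·y_n;  k2=λ(1+2/5z)y_n ⇒ h·k2=z(1+2/5z)y_n
  y_{n+1}/y_n = 1 + z(1+2/5z) = 1 + z + 2/5z²
  Hence R(z) = 1 + z + 2/5z².

Find x<0 with |R(x)|<1.
x=-1.13: |R|=0.3808
R=1: x+2/5x²=0 ⇒ x=−5/2=-2.5000; min R=1−1/(4·2/5)=0.3750>−1
Confirm numerically:
  x=-2.309: |R|=0.82359 <1
  x=-2.201: |R|=0.73676 <1
  x=-1.626: |R|=0.43155 <1
  x=-2.958: |R|=1.54191 >1
  x=-2.560: |R|=1.06144 >1
Interval (-2.5000, 0).

z∈(-2.5000,0).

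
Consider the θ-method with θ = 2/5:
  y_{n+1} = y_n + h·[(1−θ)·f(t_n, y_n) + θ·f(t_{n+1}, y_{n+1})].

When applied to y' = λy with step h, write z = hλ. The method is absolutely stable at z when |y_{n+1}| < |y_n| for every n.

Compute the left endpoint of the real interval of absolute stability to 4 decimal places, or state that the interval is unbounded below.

z* = -10.0000.

Test eqn y'=λy, z=hλ:
  y_{n+1} = y_n + z·[3/5·y_n + 2/5·y_{n+1}] ⇒ (1 − 2/5z)y_{n+1} = (1 + 3/5z)y_n
  ⇒ R(z) = (1 + 3/5z)/(1 − 2/5z).

Boundary: |R(x)|=1, x<0.
x=-1.56: |R|=0.0394
R=−1: 1+3/5x = −1+2/5x ⇒ -1/5x=2 ⇒ x=2/(-1/5)=-10.0000
Confirm numerically:
  x=-8.536: |R|=0.93367 <1
  x=-7.012: |R|=0.84294 <1
  x=-6.386: |R|=0.79665 <1
  x=-5.644: |R|=0.73256 <1
  x=-10.426: |R|=1.01648 >1
  x=-10.336: |R|=1.01309 >1
  x=-10.113: |R|=1.00448 >1
Stable set (-10.0000, 0).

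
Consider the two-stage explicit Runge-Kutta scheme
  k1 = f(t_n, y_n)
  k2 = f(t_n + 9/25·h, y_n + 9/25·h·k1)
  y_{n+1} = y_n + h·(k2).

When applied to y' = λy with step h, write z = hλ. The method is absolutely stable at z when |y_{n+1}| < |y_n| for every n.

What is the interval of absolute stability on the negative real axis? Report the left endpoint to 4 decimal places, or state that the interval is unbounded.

z∈(-2.7778,0).

With y'=λy (z=hλ):
  k1=λy_n ⇒ h·k1=z·y_n;  k2=λ(1+9/25z)y_n ⇒ h·k2=z(1+9/25z)y_n
  y_{n+1}/y_n = 1 + z(1+9/25z) = 1 + z + 9/25z²
  Hence R(z) = 1 + z + 9/25z².

Solve |R(x)|<1 on ℝ⁻.
x=-0.39: |R|=0.6648
R=1: x+9/25x²=0 ⇒ x=−25/9=-2.7778; min R=1−1/(4·9/25)=0.3056>−1
Confirm numerically:
  x=-1.475: |R|=0.30822 <1
  x=-1.420: |R|=0.30590 <1
  x=-1.413: |R|=0.30576 <1
  x=-1.131: |R|=0.32950 <1
  x=-3.083: |R|=1.33876 >1
  x=-3.026: |R|=1.27040 >1
So |R|<1 on (-2.7778, 0).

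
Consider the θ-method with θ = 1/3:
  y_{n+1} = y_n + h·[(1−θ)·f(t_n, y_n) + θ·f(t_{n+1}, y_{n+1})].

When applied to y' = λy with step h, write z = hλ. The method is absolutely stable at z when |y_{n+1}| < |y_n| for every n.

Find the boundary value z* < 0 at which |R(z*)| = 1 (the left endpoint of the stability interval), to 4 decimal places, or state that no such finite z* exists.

Test eqn y'=λy, z=hλ:
  y_{n+1} = y_n + z·[2/3·y_n + 1/3·y_{n+1}] ⇒ (1 − 1/3z)y_{n+1} = (1 + 2/3z)y_n
  R(z) = (1 + 2/3z)/(1 − 1/3z).

Find x<0 with |R(x)|<1.
x=-0.78: |R|=0.3810
R=−1: 1+2/3x = −1+1/3x ⇒ -1/3x=2 ⇒ x=2/(-1/3)=-6.0000
Confirm numerically:
  x=-4.927: |R|=0.86464 <1
  x=-4.511: |R|=0.80176 <1
  x=-3.564: |R|=0.62888 <1
  x=-3.218: |R|=0.55259 <1
  x=-6.535: |R|=1.05611 >1
  x=-6.423: |R|=1.04489 >1
  x=-6.270: |R|=1.02913 >1
So |R|<1 on (-6.0000, 0).

left endpoint -6.0000.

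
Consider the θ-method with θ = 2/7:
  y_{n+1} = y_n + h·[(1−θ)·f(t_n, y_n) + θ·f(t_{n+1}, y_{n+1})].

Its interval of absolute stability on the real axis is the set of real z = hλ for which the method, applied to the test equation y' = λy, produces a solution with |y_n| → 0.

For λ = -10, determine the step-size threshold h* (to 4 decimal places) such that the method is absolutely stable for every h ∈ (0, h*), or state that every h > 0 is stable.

(-4.6667,0); λ=-10 ⇒ h* = (14/3)/10 = 0.4667.

On y'=λy, z=hλ:
  y_{n+1} = y_n + z·[5/7·y_n + 2/7·y_{n+1}] ⇒ (1 − 2/7z)y_{n+1} = (1 + 5/7z)y_n
  ⇒ R(z) = (1 + 5/7z)/(1 − 2/7z).

Need |R(x)|<1, x<0.
x=-0.67: |R|=0.4376
R=−1: 1+5/7x = −1+2/7x ⇒ -3/7x=2 ⇒ x=2/(-3/7)=-4.6667
Confirm numerically:
  x=-2.800: |R|=0.55556 <1
  x=-2.582: |R|=0.48586 <1
  x=-2.325: |R|=0.39700 <1
  x=-5.182: |R|=1.08903 >1
  x=-5.007: |R|=1.06001 >1
  x=-4.708: |R|=1.00755 >1
So |R|<1 on (-4.6667, 0).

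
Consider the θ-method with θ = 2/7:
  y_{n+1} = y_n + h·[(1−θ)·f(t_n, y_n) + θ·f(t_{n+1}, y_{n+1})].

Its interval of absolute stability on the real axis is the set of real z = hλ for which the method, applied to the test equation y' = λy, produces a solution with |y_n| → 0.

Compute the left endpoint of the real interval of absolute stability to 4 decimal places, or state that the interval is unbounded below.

Test eqn y'=λy, z=hλ:
  y_{n+1} = y_n + z·[5/7·y_n + 2/7·y_{n+1}] ⇒ (1 − 2/7z)y_{n+1} = (1 + 5/7z)y_n
  Hence R(z) = (1 + 5/7z)/(1 − 2/7z).

Boundary: |R(x)|=1, x<0.
x=-0.9: |R|=0.2841
R=−1: 1+5/7x = −1+2/7x ⇒ -3/7x=2 ⇒ x=2/(-3/7)=-4.6667
Confirm numerically:
  x=-3.043: |R|=0.62777 <1
  x=-2.851: |R|=0.57117 <1
  x=-2.359: |R|=0.40920 <1
  x=-5.165: |R|=1.08627 >1
  x=-4.953: |R|=1.05081 >1
  x=-4.833: |R|=1.02994 >1
Stable set (-4.6667, 0).

left endpoint -4.6667.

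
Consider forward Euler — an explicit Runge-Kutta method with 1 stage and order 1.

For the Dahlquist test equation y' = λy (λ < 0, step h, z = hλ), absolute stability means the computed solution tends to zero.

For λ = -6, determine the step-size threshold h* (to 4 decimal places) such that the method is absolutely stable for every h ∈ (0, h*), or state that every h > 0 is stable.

On y'=λy, z=hλ:
  order 1, 1-stage ⇒ R(z)=1+z
  (e.g. R(-0.39)=0.61000, |R|=0.61000)

Solve |R(x)|<1 on ℝ⁻.
x=-0.39: |R|=0.6100
|R(-2.26)|=1.2600 |R(-1.41)|=0.4100 |R(-0.52)|=0.4800
Bisect:
  x_lo=-2.6918 |R|=1.6918  x_hi=-0.2666 |R|=0.7334
  mid=-1.47918 |R|=0.47918 →hi
  mid=-2.08548 |R|=1.08548 →lo
  mid=-1.78233 |R|=0.78233 →hi
  mid=-1.93391 |R|=0.93391 →hi
  mid=-2.00969 |R|=1.00969 →lo
  mid=-1.97180 |R|=0.97180 →hi
  mid=-1.99075 |R|=0.99075 →hi
  mid=-2.00022 |R|=1.00022 →lo
  mid=-1.99548 |R|=0.99548 →hi
  mid=-1.99785 |R|=0.99785 →hi
  ...
  [-2.00007,-1.99992] ⇒ x*=-2.0000
Stable set (-2.0000, 0).

(-2.0000,0); λ=-6 ⇒ h* = 0.3333.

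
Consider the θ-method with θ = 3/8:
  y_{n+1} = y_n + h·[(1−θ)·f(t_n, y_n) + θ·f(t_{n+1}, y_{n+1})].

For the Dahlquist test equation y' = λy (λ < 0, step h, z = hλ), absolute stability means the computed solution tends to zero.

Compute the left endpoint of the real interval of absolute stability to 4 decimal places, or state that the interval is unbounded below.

On y'=λy, z=hλ:
  y_{n+1} = y_n + z·[5/8·y_n + 3/8·y_{n+1}] ⇒ (1 − 3/8z)y_{n+1} = (1 + 5/8z)y_n
  ⇒ R(z) = (1 + 5/8z)/(1 − 3/8z).

Need |R(x)|<1, x<0.
x=-1.02: |R|=0.2622
R=−1: 1+5/8x = −1+3/8x ⇒ -1/4x=2 ⇒ x=2/(-1/4)=-8.0000
Confirm numerically:
  x=-7.855: |R|=0.99081 <1
  x=-7.621: |R|=0.97544 <1
  x=-7.274: |R|=0.95131 <1
  x=-4.184: |R|=0.62865 <1
  x=-8.350: |R|=1.02118 >1
  x=-8.343: |R|=1.02077 >1
  x=-8.109: |R|=1.00674 >1
So |R|<1 on (-8.0000, 0).

z* = -8.0000.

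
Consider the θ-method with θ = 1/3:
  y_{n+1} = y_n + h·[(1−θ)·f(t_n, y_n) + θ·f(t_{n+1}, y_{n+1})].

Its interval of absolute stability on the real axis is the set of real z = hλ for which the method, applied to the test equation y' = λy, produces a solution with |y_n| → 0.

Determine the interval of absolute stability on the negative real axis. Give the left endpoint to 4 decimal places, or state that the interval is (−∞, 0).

Test eqn y'=λy, z=hλ:
  y_{n+1} = y_n + z·[2/3·y_n + 1/3·y_{n+1}] ⇒ (1 − 1/3z)y_{n+1} = (1 + 2/3z)y_n
  ⇒ R(z) = (1 + 2/3z)/(1 − 1/3z).

Need |R(x)|<1, x<0.
x=-1.07: |R|=0.2113
R=−1: 1+2/3x = −1+1/3x ⇒ -1/3x=2 ⇒ x=2/(-1/3)=-6.0000
Confirm numerically:
  x=-3.863: |R|=0.68862 <1
  x=-2.979: |R|=0.49473 <1
  x=-2.644: |R|=0.40539 <1
  x=-2.556: |R|=0.38013 <1
  x=-6.427: |R|=1.04530 >1
  x=-6.243: |R|=1.02629 >1
So |R|<1 on (-6.0000, 0).

z∈(-6.0000,0).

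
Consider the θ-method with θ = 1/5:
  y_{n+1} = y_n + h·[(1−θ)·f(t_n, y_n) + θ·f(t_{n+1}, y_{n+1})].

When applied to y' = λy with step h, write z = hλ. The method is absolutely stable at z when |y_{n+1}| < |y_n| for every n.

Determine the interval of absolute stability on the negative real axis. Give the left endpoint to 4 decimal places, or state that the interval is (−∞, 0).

(-3.3333, 0).

Test eqn y'=λy, z=hλ:
  y_{n+1} = y_n + z·[4/5·y_n + 1/5·y_{n+1}] ⇒ (1 − 1/5z)y_{n+1} = (1 + 4/5z)y_n
  ⇒ R(z) = (1 + 4/5z)/(1 − 1/5z).

Boundary: |R(x)|=1, x<0.
x=-0.62: |R|=0.4484
R=−1: 1+4/5x = −1+1/5x ⇒ -3/5x=2 ⇒ x=2/(-3/5)=-3.3333
Confirm numerically:
  x=-2.442: |R|=0.64069 <1
  x=-1.803: |R|=0.32515 <1
  x=-1.736: |R|=0.28860 <1
  x=-3.929: |R|=1.20013 >1
  x=-3.670: |R|=1.11649 >1
  x=-3.524: |R|=1.06710 >1
Interval (-3.3333, 0).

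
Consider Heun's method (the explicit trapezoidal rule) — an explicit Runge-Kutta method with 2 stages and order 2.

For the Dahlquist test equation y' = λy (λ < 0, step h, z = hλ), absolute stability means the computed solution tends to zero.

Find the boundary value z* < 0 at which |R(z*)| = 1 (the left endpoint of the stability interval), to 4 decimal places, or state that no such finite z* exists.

left endpoint -2.0000.

Set f=λy, z=hλ:
  order 2, 2-stage ⇒ R(z)=1+z+z^2/2
  (e.g. R(-0.47)=0.64045, |R|=0.64045)

Find x<0 with |R(x)|<1.
x=-0.47: |R|=0.6404
|R(-1.68)|=0.7312 |R(-1.23)|=0.5264 |R(-0.62)|=0.5722
Bisect:
  x_lo=-2.5898 |R|=1.7638  x_hi=-0.1463 |R|=0.8644
  mid=-1.36807 |R|=0.56774 →hi
  mid=-1.97896 |R|=0.97918 →hi
  mid=-2.28440 |R|=1.32484 →lo
  mid=-2.13168 |R|=1.14035 →lo
  mid=-2.05532 |R|=1.05685 →lo
  mid=-2.01714 |R|=1.01729 →lo
  mid=-1.99805 |R|=0.99805 →hi
  mid=-2.00759 |R|=1.00762 →lo
  mid=-2.00282 |R|=1.00283 →lo
  mid=-2.00044 |R|=1.00044 →lo
  ...
  [-2.00014,-1.99999] ⇒ x*=-2.0000
Interval (-2.0000, 0).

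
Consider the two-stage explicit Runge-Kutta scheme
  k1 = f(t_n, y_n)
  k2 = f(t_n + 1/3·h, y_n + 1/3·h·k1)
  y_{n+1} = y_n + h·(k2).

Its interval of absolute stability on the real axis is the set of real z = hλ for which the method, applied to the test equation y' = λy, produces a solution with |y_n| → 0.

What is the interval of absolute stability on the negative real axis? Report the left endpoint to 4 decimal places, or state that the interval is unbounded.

Test eqn y'=λy, z=hλ:
  k1=λy_n ⇒ h·k1=z·y_n;  k2=λ(1+1/3z)y_n ⇒ h·k2=z(1+1/3z)y_n
  y_{n+1}/y_n = 1 + z(1+1/3z) = 1 + z + 1/3z²
  Hence R(z) = 1 + z + 1/3z².

Find x<0 with |R(x)|<1.
x=-1.48: |R|=0.2501
R=1: x+1/3x²=0 ⇒ x=−3=-3.0000; min R=1−1/(4·1/3)=0.2500>−1
Confirm numerically:
  x=-2.966: |R|=0.96639 <1
  x=-2.695: |R|=0.72601 <1
  x=-2.356: |R|=0.49425 <1
  x=-1.206: |R|=0.27881 <1
  x=-3.234: |R|=1.25225 >1
  x=-3.138: |R|=1.14435 >1
  x=-3.116: |R|=1.12049 >1
Stable set (-3.0000, 0).

(-3.0000, 0).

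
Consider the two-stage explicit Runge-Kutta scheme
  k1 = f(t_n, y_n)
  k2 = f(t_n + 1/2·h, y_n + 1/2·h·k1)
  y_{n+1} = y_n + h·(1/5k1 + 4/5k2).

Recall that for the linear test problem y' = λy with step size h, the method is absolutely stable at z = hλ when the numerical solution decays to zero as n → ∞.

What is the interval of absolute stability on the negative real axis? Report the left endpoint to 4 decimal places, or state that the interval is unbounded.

(-2.5000, 0).

With y'=λy (z=hλ):
  k1=λy_n ⇒ h·k1=z·y_n;  k2=λ(1+1/2z)y_n ⇒ h·k2=z(1+1/2z)y_n
  y_{n+1}/y_n = 1 + 1/5z + 4/5z(1+1/2z) = 1 + z + 2/5z²
  Hence R(z) = 1 + z + 2/5z².

Solve |R(x)|<1 on ℝ⁻.
x=-1.69: |R|=0.4524
R=1: x+2/5x²=0 ⇒ x=−5/2=-2.5000; min R=1−1/(4·2/5)=0.3750>−1
Confirm numerically:
  x=-2.477: |R|=0.97721 <1
  x=-1.967: |R|=0.58064 <1
  x=-1.887: |R|=0.53731 <1
  x=-3.034: |R|=1.64806 >1
  x=-2.813: |R|=1.35219 >1
So |R|<1 on (-2.5000, 0).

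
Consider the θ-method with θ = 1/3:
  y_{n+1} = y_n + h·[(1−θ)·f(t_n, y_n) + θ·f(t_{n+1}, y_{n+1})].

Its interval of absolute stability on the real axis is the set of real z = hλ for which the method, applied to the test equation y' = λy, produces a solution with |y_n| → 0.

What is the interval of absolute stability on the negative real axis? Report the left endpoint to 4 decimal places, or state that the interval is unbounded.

z∈(-6.0000,0).

On y'=λy, z=hλ:
  y_{n+1} = y_n + z·[2/3·y_n + 1/3·y_{n+1}] ⇒ (1 − 1/3z)y_{n+1} = (1 + 2/3z)y_n
  R(z) = (1 + 2/3z)/(1 − 1/3z).

Solve |R(x)|<1 on ℝ⁻.
x=-0.35: |R|=0.6866
R=−1: 1+2/3x = −1+1/3x ⇒ -1/3x=2 ⇒ x=2/(-1/3)=-6.0000
Confirm numerically:
  x=-4.635: |R|=0.82122 <1
  x=-4.091: |R|=0.73079 <1
  x=-3.013: |R|=0.50324 <1
  x=-2.809: |R|=0.45068 <1
  x=-6.529: |R|=1.05551 >1
  x=-6.393: |R|=1.04184 >1
  x=-6.068: |R|=1.00750 >1
Stable set (-6.0000, 0).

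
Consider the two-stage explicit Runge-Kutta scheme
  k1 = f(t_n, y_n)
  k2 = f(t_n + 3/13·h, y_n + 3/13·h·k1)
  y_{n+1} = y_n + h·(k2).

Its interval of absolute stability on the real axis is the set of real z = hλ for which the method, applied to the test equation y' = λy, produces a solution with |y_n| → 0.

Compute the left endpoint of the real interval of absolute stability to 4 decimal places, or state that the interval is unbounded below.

Test eqn y'=λy, z=hλ:
  k1=λy_n ⇒ h·k1=z·y_n;  k2=λ(1+3/13z)y_n ⇒ h·k2=z(1+3/13z)y_n
  y_{n+1}/y_n = 1 + z(1+3/13z) = 1 + z + 3/13z²
  Hence R(z) = 1 + z + 3/13z².

Boundary: |R(x)|=1, x<0.
x=-1.75: |R|=0.0433
R=1: x+3/13x²=0 ⇒ x=−13/3=-4.3333; min R=1−1/(4·3/13)=-0.0833>−1
Confirm numerically:
  x=-3.734: |R|=0.48356 <1
  x=-3.020: |R|=0.08471 <1
  x=-2.164: |R|=0.08333 <1
  x=-4.869: |R|=1.60188 >1
  x=-4.835: |R|=1.55974 >1
  x=-4.538: |R|=1.21433 >1
So |R|<1 on (-4.3333, 0).

left endpoint -4.3333.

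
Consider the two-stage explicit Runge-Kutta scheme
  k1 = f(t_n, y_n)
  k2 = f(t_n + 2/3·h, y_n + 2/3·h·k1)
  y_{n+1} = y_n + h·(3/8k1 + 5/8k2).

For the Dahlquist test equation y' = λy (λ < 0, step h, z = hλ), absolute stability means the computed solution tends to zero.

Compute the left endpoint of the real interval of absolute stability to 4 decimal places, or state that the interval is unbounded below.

z* = -2.4000.

With y'=λy (z=hλ):
  k1=λy_n ⇒ h·k1=z·y_n;  k2=λ(1+2/3z)y_n ⇒ h·k2=z(1+2/3z)y_n
  y_{n+1}/y_n = 1 + 3/8z + 5/8z(1+2/3z) = 1 + z + 5/12z²
  so R(z) = 1 + z + 5/12z².

Solve |R(x)|<1 on ℝ⁻.
x=-1.6: |R|=0.4667
R=1: x+5/12x²=0 ⇒ x=−12/5=-2.4000; min R=1−1/(4·5/12)=0.4000>−1
Confirm numerically:
  x=-2.157: |R|=0.78160 <1
  x=-1.384: |R|=0.41411 <1
  x=-1.180: |R|=0.40017 <1
  x=-2.610: |R|=1.22837 >1
  x=-2.550: |R|=1.15938 >1
  x=-2.532: |R|=1.13926 >1
So |R|<1 on (-2.4000, 0).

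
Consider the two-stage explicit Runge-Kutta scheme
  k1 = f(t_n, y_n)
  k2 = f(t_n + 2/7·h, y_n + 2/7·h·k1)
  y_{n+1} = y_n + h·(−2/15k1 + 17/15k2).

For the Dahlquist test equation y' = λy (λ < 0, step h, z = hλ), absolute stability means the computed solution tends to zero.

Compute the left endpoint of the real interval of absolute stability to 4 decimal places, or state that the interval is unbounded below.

left endpoint -3.0882.

Set f=λy, z=hλ:
  k1=λy_n ⇒ h·k1=z·y_n;  k2=λ(1+2/7z)y_n ⇒ h·k2=z(1+2/7z)y_n
  y_{n+1}/y_n = 1 − 2/15z + 17/15z(1+2/7z) = 1 + z + 34/105z²
  R(z) = 1 + z + 34/105z².

Boundary: |R(x)|=1, x<0.
x=-0.93: |R|=0.3501
R=1: x+34/105x²=0 ⇒ x=−105/34=-3.0882; min R=1−1/(4·34/105)=0.2279>−1
Confirm numerically:
  x=-1.522: |R|=0.22810 <1
  x=-1.475: |R|=0.22949 <1
  x=-1.285: |R|=0.24968 <1
  x=-3.301: |R|=1.22742 >1
  x=-3.278: |R|=1.20143 >1
  x=-3.266: |R|=1.18800 >1
Stable set (-3.0882, 0).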